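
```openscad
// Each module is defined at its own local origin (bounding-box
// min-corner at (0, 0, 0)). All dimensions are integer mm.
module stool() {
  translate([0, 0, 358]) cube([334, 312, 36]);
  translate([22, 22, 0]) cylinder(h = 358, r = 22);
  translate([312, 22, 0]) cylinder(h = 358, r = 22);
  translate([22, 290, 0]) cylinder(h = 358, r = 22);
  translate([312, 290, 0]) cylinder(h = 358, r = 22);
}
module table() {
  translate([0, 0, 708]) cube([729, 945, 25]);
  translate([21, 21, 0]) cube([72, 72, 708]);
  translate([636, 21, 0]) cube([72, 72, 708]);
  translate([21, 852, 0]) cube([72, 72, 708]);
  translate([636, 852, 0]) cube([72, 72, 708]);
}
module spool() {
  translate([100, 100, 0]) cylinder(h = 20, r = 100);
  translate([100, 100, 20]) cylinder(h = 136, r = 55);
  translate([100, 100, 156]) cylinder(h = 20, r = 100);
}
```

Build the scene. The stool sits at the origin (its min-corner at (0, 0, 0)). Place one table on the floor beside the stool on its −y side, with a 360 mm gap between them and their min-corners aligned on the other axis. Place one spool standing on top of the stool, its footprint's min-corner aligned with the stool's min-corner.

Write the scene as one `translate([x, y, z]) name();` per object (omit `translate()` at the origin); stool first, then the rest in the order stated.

stool();
translate([0, -1305, 0]) table();
translate([0, 0, 394]) spool();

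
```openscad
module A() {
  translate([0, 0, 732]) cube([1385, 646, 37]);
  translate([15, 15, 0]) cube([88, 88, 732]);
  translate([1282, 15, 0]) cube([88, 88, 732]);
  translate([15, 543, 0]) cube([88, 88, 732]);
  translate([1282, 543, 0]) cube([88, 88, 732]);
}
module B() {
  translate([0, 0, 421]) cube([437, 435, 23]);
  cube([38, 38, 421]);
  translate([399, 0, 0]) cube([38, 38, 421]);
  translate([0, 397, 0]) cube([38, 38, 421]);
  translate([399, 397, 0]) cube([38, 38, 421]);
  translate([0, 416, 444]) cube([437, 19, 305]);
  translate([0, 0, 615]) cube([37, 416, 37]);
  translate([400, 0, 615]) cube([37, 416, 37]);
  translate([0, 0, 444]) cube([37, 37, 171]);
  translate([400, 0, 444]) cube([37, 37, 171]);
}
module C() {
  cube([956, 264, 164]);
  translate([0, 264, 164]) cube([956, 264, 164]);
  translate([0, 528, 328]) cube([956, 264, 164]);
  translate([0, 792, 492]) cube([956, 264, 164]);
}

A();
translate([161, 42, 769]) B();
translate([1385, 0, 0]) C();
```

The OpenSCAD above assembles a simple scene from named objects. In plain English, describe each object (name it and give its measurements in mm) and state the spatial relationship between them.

A is a table: top 1385 mm (x) × 646 mm (y), 37 mm thick, upper face at z = 769 mm, on four 88×88 mm square legs, each inset 15 mm from the nearest pair of top edges, running from z = 0 to the bottom of the top.

B is a chair: 437×435 mm seat, 23 mm thick, top at z = 444 mm, on four 38 mm square corner legs flush with the seat edges. A 19 mm thick backrest slab spans the full seat width, extending 305 mm above the seat top, its back face flush with the seat's +y edge. Two armrests of 37×37 mm section run along each side from the seat's front edge to the front of the backrest, top faces 208 mm above the seat top and outer faces flush with the seat's x-edges; a 37×37 mm post under the front of each armrest stands on the seat at the front corner.

C is a straight staircase of 4 solid steps. Each step is 956 mm wide (x), 264 mm deep (y, the going) and 164 mm tall (the rise). The first step rests on the floor; each subsequent step sits one going further in +y and one rise higher in +z, directly behind and above the previous step with no overlap.

The chair is on top of the table. The staircase is against the table's +x side, with their −y faces flush.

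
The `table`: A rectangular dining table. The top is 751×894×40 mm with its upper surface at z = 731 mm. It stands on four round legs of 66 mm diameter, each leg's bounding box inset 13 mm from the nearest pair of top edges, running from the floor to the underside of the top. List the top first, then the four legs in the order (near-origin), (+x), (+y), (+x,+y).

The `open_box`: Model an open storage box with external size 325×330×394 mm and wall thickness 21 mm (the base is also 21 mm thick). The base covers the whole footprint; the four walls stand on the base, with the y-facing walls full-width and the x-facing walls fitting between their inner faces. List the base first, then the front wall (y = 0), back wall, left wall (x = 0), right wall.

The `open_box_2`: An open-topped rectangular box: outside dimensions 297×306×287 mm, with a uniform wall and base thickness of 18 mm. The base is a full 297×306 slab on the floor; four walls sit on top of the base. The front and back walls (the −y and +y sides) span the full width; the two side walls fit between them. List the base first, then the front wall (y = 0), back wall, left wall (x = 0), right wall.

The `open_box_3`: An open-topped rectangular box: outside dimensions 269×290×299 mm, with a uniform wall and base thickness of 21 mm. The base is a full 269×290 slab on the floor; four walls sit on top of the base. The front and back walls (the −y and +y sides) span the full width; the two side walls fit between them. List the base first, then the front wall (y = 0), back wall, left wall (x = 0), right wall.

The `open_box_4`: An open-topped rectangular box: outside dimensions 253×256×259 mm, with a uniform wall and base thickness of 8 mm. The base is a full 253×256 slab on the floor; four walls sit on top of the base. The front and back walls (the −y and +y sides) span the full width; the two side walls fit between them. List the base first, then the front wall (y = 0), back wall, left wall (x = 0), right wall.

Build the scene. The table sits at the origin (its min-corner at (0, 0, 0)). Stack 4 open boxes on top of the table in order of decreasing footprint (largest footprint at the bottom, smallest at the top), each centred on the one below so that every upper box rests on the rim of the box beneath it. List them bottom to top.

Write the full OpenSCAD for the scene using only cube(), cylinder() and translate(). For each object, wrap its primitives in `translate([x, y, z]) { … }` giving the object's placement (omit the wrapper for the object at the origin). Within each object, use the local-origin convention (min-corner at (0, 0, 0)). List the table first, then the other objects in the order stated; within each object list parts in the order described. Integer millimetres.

translate([0, 0, 691]) cube([751, 894, 40]);
translate([46, 46, 0]) cylinder(h = 691, r = 33);
translate([705, 46, 0]) cylinder(h = 691, r = 33);
translate([46, 848, 0]) cylinder(h = 691, r = 33);
translate([705, 848, 0]) cylinder(h = 691, r = 33);
translate([213, 282, 731]) {
  cube([325, 330, 21]);
  translate([0, 0, 21]) cube([325, 21, 373]);
  translate([0, 309, 21]) cube([325, 21, 373]);
  translate([0, 21, 21]) cube([21, 288, 373]);
  translate([304, 21, 21]) cube([21, 288, 373]);
}
translate([227, 294, 1125]) {
  cube([297, 306, 18]);
  translate([0, 0, 18]) cube([297, 18, 269]);
  translate([0, 288, 18]) cube([297, 18, 269]);
  translate([0, 18, 18]) cube([18, 270, 269]);
  translate([279, 18, 18]) cube([18, 270, 269]);
}
translate([241, 302, 1412]) {
  cube([269, 290, 21]);
  translate([0, 0, 21]) cube([269, 21, 278]);
  translate([0, 269, 21]) cube([269, 21, 278]);
  translate([0, 21, 21]) cube([21, 248, 278]);
  translate([248, 21, 21]) cube([21, 248, 278]);
}
translate([249, 319, 1711]) {
  cube([253, 256, 8]);
  translate([0, 0, 8]) cube([253, 8, 251]);
  translate([0, 248, 8]) cube([253, 8, 251]);
  translate([0, 8, 8]) cube([8, 240, 251]);
  translate([245, 8, 8]) cube([8, 240, 251]);
}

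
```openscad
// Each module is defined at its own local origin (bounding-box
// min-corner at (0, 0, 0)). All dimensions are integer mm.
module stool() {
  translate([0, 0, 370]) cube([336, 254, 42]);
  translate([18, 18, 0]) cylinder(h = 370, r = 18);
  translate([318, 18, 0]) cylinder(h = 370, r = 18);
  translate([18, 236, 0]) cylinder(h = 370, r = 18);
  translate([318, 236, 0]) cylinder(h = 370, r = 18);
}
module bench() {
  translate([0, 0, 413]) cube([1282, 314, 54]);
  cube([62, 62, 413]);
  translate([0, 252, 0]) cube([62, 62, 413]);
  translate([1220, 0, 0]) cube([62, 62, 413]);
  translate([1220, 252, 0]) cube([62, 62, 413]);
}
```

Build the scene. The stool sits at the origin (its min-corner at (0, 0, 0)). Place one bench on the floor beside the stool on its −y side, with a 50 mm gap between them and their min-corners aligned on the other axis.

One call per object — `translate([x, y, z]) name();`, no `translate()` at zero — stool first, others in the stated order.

stool();
translate([0, -364, 0]) bench();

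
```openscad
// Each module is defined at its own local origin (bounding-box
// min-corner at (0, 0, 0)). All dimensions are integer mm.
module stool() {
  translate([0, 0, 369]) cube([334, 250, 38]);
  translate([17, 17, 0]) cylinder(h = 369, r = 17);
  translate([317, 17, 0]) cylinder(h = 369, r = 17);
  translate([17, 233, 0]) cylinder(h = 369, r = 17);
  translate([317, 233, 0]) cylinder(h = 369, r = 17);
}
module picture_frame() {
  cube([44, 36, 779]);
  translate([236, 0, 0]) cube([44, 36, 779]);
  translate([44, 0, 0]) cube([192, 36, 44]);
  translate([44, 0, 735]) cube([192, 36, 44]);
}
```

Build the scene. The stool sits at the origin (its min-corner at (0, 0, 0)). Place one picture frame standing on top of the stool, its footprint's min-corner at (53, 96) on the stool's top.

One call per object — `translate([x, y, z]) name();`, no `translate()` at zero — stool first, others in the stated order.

stool();
translate([53, 96, 407]) picture_frame();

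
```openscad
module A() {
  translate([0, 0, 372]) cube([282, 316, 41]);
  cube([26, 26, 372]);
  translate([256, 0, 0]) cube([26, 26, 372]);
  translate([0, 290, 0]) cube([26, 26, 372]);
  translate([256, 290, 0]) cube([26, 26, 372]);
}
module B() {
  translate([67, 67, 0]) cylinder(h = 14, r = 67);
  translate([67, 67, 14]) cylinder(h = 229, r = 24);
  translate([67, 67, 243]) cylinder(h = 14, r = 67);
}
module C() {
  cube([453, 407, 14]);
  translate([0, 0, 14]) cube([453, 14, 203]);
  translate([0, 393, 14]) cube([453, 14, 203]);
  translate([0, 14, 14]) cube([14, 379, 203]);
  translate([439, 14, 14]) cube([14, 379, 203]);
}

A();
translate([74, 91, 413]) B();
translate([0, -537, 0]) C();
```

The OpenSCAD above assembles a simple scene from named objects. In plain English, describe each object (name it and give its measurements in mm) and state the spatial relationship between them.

A is a simple wooden stool: a rectangular seat 282 mm (x) by 316 mm (y), 41 mm thick, top face at z = 413 mm, on four square legs, each 26×26 mm in cross-section. The legs rest on z = 0, each flush with a corner of the seat.

B is a spool: two coaxial disc flanges of radius 67 mm and thickness 14 mm, joined by a core cylinder of radius 24 mm and height 229 mm. The lower flange rests on z = 0 and the three cylinders share a vertical axis.

C is an open-topped rectangular box: outside dimensions 453×407×217 mm, with a uniform wall and base thickness of 14 mm. The base is a full 453×407 slab on the floor; four walls sit on top of the base. The front and back walls (the −y and +y sides) span the full width; the two side walls fit between them.

The spool is on top of the stool, centred. The open box is on the floor beside the stool on its −y side.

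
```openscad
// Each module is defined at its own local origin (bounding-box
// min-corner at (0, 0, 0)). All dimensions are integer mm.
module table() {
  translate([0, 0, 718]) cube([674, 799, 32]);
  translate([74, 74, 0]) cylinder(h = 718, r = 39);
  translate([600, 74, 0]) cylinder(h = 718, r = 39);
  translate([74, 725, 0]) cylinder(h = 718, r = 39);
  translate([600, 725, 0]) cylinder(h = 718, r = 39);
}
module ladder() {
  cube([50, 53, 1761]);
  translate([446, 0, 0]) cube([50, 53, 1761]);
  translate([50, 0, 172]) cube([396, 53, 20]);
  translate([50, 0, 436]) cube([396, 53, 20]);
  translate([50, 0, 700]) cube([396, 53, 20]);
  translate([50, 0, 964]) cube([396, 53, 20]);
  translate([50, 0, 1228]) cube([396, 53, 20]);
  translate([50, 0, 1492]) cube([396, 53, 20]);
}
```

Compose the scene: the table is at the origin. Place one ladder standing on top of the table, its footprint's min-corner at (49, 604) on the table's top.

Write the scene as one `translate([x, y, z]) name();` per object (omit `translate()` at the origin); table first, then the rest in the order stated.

table();
translate([49, 604, 750]) ladder();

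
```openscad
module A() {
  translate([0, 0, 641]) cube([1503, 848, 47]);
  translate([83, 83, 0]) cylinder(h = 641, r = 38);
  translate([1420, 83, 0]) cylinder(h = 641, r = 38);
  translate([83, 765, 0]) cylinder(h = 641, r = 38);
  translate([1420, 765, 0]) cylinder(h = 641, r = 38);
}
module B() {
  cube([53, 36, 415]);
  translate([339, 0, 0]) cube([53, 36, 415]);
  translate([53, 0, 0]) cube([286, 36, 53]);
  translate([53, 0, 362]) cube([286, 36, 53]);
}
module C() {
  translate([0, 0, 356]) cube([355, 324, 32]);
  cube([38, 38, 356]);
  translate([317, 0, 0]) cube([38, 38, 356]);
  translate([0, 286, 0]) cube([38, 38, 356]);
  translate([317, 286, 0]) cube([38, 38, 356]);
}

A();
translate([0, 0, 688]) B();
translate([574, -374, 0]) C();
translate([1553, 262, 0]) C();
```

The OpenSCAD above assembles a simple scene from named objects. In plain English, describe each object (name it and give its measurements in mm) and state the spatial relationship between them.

A is a rectangular dining table. The top is 1503×848×47 mm with its upper surface at z = 688 mm. It stands on four round legs of 76 mm diameter, each leg's bounding box inset 45 mm from the nearest pair of top edges, running from the floor to the underside of the top.

B is a picture frame with a 286×309 mm rectangular opening (x by z) and a uniform 53 mm border on every side. Frame depth is 36 mm along y. It is built from two vertical stiles running the full outside height and two horizontal rails spanning the gap between the stiles.

C is a four-legged stool. The seat is 355×324 mm, 32 mm thick, top at z = 388 mm. It stands on four square legs, each 38×38 mm in cross-section, from z = 0 to the seat underside, each flush with a corner of the seat.

The picture frame is on top of the table. Two stools sit around the table at the −y, +x sides.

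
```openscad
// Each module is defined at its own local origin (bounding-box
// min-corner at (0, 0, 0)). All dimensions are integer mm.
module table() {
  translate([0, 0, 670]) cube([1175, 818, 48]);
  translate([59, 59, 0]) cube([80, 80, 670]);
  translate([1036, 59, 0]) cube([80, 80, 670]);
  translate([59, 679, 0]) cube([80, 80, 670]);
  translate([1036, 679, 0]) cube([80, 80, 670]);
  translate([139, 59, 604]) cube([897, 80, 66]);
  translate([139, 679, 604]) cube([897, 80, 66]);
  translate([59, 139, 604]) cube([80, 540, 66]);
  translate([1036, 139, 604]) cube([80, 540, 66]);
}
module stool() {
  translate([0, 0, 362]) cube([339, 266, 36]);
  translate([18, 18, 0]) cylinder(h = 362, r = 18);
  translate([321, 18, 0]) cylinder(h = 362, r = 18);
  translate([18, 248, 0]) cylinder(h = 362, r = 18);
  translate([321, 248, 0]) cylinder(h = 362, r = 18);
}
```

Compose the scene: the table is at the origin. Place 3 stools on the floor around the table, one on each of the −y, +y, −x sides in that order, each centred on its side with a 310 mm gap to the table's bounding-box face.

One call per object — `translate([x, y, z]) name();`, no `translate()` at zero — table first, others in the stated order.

table();
translate([418, -576, 0]) stool();
translate([418, 1128, 0]) stool();
translate([-649, 276, 0]) stool();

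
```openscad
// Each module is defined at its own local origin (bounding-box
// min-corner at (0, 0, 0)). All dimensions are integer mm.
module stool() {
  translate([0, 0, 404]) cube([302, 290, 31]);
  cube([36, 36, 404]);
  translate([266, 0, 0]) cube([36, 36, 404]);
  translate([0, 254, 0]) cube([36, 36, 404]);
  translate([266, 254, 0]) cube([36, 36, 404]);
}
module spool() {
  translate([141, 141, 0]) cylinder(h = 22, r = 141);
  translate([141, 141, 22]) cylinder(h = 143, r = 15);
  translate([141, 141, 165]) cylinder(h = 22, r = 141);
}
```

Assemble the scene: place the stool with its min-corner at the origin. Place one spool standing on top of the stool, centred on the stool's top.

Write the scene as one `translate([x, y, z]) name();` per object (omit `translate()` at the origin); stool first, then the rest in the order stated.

stool();
translate([10, 4, 435]) spool();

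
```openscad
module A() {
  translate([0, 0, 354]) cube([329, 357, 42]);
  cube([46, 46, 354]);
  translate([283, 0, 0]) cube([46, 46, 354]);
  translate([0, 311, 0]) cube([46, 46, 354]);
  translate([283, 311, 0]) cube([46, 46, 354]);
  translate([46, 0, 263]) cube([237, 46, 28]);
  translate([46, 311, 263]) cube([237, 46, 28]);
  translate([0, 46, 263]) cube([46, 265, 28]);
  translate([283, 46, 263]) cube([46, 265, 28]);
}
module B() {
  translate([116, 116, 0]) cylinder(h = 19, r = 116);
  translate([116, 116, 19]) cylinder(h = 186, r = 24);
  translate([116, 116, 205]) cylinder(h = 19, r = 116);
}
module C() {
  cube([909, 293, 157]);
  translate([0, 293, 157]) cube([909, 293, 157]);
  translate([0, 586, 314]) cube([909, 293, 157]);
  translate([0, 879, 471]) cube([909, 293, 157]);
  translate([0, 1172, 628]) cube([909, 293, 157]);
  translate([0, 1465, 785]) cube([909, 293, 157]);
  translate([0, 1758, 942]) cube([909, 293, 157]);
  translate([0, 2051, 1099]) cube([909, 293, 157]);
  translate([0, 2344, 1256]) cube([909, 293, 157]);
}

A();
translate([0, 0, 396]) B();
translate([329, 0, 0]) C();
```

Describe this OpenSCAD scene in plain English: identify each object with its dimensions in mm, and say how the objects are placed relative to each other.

A is a simple wooden stool: a rectangular seat 329 mm (x) by 357 mm (y), 42 mm thick, top face at z = 396 mm, on four square legs, each 46×46 mm in cross-section. The legs rest on z = 0, each flush with a corner of the seat. Four stretchers, 46 mm wide and 28 mm tall, connect adjacent legs with their undersides at z = 263 mm, each running between the inner faces of the legs it joins and aligned with the legs' outer faces on the other axis.

B is a spool: two coaxial disc flanges of radius 116 mm and thickness 19 mm, joined by a core cylinder of radius 24 mm and height 186 mm. The lower flange rests on z = 0 and the three cylinders share a vertical axis.

C is a run of 9 identical solid stair steps. Each tread is 909×293 mm and each step block is 157 mm high. Step 1 rests on the floor; step k is offset from step 1 by (k−1)×293 mm in y and (k−1)×157 mm in z.

The spool is on top of the stool. The staircase is against the stool's +x side, with their −y faces flush.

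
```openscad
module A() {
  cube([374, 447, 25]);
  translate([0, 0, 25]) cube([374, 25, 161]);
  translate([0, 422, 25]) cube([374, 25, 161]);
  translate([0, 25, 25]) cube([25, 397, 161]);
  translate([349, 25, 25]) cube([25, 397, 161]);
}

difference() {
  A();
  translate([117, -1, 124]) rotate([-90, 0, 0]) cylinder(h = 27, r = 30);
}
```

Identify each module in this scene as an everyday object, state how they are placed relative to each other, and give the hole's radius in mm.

A is an open box. The open box has a circular hole through its front wall. The hole's radius is 30 mm.

The subtracted cylinder has r = 30 mm.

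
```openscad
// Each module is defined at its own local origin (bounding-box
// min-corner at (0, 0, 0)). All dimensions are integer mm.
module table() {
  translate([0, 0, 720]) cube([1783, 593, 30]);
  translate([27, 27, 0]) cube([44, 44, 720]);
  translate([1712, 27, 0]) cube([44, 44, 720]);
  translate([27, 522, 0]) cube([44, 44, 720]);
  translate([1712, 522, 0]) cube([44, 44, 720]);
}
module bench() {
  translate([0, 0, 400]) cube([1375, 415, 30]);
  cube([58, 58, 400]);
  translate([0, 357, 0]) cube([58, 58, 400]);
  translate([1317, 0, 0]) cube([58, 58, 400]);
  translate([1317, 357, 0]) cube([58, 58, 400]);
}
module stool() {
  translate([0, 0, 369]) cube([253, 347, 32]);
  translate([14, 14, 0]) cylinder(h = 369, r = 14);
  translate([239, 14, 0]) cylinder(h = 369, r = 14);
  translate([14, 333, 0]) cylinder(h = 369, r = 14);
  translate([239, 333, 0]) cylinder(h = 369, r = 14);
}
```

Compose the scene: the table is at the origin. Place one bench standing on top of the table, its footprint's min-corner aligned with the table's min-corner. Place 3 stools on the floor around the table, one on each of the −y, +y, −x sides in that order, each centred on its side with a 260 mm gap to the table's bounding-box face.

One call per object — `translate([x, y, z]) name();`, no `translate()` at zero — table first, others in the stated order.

table();
translate([0, 0, 750]) bench();
translate([765, -607, 0]) stool();
translate([765, 853, 0]) stool();
translate([-513, 123, 0]) stool();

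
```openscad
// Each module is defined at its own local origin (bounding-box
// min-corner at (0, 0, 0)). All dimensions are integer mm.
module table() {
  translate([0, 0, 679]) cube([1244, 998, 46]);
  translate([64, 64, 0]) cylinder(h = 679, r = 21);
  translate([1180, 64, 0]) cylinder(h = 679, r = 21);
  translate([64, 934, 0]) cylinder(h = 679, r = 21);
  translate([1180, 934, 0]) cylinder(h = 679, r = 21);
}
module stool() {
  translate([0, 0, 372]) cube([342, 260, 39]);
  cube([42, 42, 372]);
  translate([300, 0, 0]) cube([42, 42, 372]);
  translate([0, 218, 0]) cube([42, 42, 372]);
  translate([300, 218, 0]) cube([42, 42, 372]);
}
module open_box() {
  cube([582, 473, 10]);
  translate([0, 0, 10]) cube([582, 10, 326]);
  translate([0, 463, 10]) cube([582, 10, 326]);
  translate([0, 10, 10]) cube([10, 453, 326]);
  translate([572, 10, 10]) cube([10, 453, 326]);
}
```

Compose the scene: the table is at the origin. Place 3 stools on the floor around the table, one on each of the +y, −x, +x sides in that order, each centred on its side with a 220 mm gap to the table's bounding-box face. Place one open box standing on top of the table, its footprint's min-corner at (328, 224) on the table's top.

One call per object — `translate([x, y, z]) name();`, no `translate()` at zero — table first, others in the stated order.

table();
translate([451, 1218, 0]) stool();
translate([-562, 369, 0]) stool();
translate([1464, 369, 0]) stool();
translate([328, 224, 725]) open_box();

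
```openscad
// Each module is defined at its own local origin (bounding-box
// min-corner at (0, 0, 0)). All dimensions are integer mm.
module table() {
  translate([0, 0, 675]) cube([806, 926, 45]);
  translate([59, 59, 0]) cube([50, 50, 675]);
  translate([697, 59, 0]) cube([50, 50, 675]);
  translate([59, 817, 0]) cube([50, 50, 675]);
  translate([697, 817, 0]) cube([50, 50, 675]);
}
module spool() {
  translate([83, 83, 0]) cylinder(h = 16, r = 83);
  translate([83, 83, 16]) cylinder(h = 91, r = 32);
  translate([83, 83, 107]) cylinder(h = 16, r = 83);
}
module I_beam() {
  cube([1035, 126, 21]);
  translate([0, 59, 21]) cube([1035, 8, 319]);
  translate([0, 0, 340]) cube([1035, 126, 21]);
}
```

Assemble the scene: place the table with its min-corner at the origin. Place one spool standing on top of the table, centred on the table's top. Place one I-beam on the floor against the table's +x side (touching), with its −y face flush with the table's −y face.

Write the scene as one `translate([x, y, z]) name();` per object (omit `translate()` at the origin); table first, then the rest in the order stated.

table();
translate([320, 380, 720]) spool();
translate([806, 0, 0]) I_beam();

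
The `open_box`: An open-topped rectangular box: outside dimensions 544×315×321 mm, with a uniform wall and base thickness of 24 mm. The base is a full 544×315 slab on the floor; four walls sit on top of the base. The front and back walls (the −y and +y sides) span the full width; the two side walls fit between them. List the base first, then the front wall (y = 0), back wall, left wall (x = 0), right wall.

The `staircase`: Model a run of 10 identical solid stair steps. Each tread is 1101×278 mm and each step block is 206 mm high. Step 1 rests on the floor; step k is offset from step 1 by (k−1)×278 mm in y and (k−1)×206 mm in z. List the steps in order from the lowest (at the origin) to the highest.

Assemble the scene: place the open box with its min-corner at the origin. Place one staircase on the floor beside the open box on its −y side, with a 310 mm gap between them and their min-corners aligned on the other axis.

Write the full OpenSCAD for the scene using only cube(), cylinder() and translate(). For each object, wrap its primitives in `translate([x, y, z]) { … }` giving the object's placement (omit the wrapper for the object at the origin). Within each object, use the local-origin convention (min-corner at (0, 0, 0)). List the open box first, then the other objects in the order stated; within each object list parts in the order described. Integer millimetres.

cube([544, 315, 24]);
translate([0, 0, 24]) cube([544, 24, 297]);
translate([0, 291, 24]) cube([544, 24, 297]);
translate([0, 24, 24]) cube([24, 267, 297]);
translate([520, 24, 24]) cube([24, 267, 297]);
translate([0, -3090, 0]) {
  cube([1101, 278, 206]);
  translate([0, 278, 206]) cube([1101, 278, 206]);
  translate([0, 556, 412]) cube([1101, 278, 206]);
  translate([0, 834, 618]) cube([1101, 278, 206]);
  translate([0, 1112, 824]) cube([1101, 278, 206]);
  translate([0, 1390, 1030]) cube([1101, 278, 206]);
  translate([0, 1668, 1236]) cube([1101, 278, 206]);
  translate([0, 1946, 1442]) cube([1101, 278, 206]);
  translate([0, 2224, 1648]) cube([1101, 278, 206]);
  translate([0, 2502, 1854]) cube([1101, 278, 206]);
}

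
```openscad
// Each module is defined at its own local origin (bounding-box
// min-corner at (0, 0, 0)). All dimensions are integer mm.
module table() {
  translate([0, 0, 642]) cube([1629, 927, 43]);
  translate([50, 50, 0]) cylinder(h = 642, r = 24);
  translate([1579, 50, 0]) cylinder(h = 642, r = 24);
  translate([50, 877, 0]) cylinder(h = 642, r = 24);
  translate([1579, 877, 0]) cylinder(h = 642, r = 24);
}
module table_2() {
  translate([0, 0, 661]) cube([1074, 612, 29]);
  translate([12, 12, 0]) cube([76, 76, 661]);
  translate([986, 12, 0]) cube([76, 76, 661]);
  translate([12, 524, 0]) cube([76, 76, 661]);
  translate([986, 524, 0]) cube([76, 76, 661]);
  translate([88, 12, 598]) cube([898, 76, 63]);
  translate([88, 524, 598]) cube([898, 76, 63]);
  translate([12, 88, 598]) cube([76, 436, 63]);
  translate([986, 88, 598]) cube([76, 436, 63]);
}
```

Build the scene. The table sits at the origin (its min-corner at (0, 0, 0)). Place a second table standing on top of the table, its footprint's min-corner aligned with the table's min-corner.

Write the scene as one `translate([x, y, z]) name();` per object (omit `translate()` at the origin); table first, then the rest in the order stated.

table();
translate([0, 0, 685]) table_2();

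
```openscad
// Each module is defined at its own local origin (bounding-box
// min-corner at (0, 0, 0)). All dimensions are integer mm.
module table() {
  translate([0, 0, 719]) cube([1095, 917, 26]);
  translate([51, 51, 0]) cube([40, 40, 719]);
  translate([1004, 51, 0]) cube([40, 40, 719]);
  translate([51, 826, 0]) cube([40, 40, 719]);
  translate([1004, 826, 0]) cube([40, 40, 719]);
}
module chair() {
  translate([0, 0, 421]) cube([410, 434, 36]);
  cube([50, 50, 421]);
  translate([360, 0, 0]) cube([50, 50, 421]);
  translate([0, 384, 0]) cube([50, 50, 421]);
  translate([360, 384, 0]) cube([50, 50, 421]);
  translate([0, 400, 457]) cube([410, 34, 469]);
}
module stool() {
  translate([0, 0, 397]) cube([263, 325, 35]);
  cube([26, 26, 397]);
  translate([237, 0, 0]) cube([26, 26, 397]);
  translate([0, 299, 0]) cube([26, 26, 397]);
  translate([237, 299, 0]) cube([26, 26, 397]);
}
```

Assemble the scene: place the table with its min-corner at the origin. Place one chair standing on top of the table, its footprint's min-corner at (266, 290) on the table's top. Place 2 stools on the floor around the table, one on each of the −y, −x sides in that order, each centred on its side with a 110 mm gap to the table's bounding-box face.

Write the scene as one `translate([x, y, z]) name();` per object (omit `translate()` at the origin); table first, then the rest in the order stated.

table();
translate([266, 290, 745]) chair();
translate([416, -435, 0]) stool();
translate([-373, 296, 0]) stool();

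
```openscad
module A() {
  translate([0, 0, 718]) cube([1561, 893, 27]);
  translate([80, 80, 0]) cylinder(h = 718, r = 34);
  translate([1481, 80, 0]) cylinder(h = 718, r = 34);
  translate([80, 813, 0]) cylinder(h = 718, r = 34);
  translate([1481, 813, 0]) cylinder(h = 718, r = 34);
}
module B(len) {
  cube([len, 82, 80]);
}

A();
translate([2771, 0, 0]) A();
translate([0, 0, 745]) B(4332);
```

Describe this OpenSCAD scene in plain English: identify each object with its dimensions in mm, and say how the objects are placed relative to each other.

A is a rectangular dining table. The top is 1561×893×27 mm with its upper surface at z = 745 mm. It stands on four round legs of 68 mm diameter, each leg's bounding box inset 46 mm from the nearest pair of top edges, running from the floor to the underside of the top.

B is a rectangular beam 4332 mm long (x), 82 mm deep (y), 80 mm thick (z).

The beam spans the tops of two tables placed 1210 mm apart, resting at z = 745 mm.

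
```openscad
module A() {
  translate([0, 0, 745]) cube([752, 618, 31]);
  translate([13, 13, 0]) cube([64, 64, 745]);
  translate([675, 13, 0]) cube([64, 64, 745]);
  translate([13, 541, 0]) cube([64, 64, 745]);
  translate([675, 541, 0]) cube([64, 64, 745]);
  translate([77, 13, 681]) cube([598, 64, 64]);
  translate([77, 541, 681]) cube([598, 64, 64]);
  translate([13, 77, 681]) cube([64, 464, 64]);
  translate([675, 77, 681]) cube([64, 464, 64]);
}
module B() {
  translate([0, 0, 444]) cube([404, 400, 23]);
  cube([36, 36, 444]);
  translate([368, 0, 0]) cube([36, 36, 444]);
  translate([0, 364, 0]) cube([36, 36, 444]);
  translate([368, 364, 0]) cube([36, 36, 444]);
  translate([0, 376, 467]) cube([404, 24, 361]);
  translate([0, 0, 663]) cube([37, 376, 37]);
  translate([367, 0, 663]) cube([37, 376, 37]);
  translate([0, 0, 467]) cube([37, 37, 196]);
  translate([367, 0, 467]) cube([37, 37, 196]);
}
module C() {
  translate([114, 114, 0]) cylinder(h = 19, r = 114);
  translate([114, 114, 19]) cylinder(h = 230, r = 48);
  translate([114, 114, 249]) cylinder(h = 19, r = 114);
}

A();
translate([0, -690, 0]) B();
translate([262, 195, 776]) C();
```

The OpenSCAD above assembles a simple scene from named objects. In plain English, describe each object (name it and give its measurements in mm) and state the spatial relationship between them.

A is a rectangular dining table. The top is 752×618×31 mm with its upper surface at z = 776 mm. It stands on four 64×64 mm square legs, each inset 13 mm from the nearest pair of top edges, running from the floor to the underside of the top. Four apron rails, 64 mm thick and 64 mm tall, run between adjacent legs with their top edges flush with the underside of the top and their outer faces flush with the legs' outer faces.

B is a chair. The seat is a 404×400×23 mm slab with its top at z = 467 mm, on four 36×36 mm corner legs (flush with the seat edges, standing on z = 0). A flat backrest 24 mm thick, 361 mm tall, spans the full seat width and rises from the seat top along its +y edge, rear face flush with the rear of the seat. Two armrests of 37×37 mm section run along each side from the seat's front edge to the front of the backrest, top faces 233 mm above the seat top and outer faces flush with the seat's x-edges; a 37×37 mm post under the front of each armrest stands on the seat at the front corner.

C is a spool: two coaxial disc flanges of radius 114 mm and thickness 19 mm, joined by a core cylinder of radius 48 mm and height 230 mm. The lower flange rests on z = 0 and the three cylinders share a vertical axis.

The chair is on the floor beside the table on its −y side. The spool is on top of the table, centred.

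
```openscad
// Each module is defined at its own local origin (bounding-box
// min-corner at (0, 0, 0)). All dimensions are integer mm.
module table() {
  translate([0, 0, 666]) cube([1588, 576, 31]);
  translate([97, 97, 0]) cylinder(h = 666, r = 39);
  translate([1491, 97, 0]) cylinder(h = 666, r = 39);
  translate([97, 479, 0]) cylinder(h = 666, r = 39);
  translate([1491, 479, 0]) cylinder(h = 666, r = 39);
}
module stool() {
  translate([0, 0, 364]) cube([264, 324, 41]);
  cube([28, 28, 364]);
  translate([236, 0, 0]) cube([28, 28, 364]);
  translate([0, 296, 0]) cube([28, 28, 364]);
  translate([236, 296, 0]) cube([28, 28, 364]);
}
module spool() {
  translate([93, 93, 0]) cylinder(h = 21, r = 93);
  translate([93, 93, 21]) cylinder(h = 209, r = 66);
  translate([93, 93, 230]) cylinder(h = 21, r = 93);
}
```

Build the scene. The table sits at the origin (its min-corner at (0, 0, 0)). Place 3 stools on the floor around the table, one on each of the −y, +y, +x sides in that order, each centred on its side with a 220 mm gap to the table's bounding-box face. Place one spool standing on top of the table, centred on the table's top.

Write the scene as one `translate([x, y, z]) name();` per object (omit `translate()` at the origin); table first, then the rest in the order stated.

table();
translate([662, -544, 0]) stool();
translate([662, 796, 0]) stool();
translate([1808, 126, 0]) stool();
translate([701, 195, 697]) spool();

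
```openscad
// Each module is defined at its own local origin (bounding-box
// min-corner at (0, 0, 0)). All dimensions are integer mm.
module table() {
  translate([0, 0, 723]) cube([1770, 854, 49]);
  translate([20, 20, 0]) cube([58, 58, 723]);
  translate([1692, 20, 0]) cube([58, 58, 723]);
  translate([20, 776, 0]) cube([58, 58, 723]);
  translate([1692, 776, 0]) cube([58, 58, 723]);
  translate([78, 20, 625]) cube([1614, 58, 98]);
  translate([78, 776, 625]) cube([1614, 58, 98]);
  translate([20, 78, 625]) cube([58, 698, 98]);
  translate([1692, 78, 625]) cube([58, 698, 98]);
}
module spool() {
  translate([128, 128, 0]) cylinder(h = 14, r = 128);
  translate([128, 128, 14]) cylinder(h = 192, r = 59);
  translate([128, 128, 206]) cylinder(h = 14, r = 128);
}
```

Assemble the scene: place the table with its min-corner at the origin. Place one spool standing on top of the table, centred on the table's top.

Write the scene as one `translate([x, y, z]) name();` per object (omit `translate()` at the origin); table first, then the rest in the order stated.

table();
translate([757, 299, 772]) spool();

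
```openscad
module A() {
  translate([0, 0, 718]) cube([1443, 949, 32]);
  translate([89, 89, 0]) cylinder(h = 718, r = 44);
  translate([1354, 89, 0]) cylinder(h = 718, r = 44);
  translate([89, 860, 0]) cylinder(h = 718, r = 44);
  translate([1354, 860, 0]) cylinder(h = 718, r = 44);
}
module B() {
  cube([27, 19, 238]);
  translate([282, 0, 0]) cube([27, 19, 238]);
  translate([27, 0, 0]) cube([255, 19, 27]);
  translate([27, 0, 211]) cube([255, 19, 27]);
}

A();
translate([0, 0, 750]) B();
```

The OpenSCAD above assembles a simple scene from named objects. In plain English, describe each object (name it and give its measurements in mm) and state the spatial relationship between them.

A is a table with a 1443×949 mm rectangular top, 32 mm thick, top surface at z = 750 mm, supported by four round legs of 88 mm diameter, each leg's bounding box inset 45 mm from the nearest pair of top edges, running from the floor.

B is a picture frame with a 255×184 mm rectangular opening (x by z) and a uniform 27 mm border on every side. Frame depth is 19 mm along y. It is built from two vertical stiles running the full outside height and two horizontal rails spanning the gap between the stiles.

The picture frame is on top of the table.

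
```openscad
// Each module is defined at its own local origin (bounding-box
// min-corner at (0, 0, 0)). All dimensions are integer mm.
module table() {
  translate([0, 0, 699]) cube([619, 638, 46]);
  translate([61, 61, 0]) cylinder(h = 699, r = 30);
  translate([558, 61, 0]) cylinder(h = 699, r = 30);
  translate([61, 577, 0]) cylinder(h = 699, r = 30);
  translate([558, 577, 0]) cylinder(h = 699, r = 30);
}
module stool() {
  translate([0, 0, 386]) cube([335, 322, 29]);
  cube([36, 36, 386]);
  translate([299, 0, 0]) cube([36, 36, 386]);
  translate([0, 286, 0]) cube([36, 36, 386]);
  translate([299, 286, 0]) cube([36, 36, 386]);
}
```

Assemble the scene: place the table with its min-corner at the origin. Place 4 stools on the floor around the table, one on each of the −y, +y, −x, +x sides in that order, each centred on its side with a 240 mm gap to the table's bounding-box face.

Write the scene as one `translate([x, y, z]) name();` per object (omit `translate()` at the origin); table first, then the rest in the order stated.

table();
translate([142, -562, 0]) stool();
translate([142, 878, 0]) stool();
translate([-575, 158, 0]) stool();
translate([859, 158, 0]) stool();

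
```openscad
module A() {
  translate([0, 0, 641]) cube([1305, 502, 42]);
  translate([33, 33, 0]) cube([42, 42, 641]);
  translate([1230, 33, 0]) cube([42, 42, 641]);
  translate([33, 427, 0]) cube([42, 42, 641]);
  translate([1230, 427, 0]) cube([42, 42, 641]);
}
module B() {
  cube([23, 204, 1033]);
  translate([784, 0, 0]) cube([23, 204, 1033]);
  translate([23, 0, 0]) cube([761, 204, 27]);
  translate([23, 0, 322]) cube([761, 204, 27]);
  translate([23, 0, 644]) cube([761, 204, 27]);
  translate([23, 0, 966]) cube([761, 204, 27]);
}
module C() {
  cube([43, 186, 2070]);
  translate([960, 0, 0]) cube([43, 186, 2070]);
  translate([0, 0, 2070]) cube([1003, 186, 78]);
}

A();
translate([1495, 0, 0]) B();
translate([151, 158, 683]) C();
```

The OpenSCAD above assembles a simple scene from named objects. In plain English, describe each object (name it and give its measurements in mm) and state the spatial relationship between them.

A is a table with a 1305×502 mm rectangular top, 42 mm thick, top surface at z = 683 mm, supported by four 42×42 mm square legs, each inset 33 mm from the nearest pair of top edges, running from the floor.

B is a bookshelf 807 mm wide overall, 204 mm deep and 1033 mm tall. The two sides are 23 mm thick vertical panels. 4 horizontal shelves of 27 mm thickness span between the inner faces of the sides; the lowest shelf sits on the floor and shelves are stacked with a clear vertical gap of 295 mm between each pair.

C is a rectangular door frame: two vertical jambs of 43×186 mm section, 2070 mm tall, with a clear opening 917 mm wide between their inner faces. A header 78 mm tall and 186 mm deep lies on top of the jambs and spans the full outside width.

The bookshelf is on the floor beside the table on its +x side. The door frame is on top of the table, centred.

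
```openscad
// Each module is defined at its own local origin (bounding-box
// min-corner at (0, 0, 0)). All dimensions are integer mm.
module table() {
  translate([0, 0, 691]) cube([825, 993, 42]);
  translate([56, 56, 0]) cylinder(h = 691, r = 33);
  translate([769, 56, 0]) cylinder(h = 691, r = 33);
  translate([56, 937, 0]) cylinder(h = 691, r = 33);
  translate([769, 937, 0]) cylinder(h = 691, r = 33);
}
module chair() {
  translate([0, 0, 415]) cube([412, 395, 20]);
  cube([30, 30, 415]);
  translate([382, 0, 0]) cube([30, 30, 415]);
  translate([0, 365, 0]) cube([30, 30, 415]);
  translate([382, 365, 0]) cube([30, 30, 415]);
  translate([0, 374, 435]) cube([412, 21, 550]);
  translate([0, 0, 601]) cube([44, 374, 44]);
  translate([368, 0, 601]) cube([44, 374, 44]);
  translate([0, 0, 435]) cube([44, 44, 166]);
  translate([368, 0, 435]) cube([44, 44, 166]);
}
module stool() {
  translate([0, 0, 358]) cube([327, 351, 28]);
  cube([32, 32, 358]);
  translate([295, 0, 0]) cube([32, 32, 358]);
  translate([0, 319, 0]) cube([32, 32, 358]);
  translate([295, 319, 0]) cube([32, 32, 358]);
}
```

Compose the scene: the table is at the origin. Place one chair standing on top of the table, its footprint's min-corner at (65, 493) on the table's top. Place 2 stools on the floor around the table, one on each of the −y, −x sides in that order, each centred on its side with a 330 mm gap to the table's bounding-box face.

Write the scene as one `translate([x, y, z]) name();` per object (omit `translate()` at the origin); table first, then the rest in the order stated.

table();
translate([65, 493, 733]) chair();
translate([249, -681, 0]) stool();
translate([-657, 321, 0]) stool();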